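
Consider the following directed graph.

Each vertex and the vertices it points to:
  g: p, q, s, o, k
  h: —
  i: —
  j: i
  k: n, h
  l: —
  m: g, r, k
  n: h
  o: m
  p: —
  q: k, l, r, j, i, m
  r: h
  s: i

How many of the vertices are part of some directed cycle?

A vertex is on a directed cycle iff it belongs to a strongly connected component of size ≥ 2 (or has a self-loop).
The vertices on cycles are {g, m, o, q} — 4 in total.

4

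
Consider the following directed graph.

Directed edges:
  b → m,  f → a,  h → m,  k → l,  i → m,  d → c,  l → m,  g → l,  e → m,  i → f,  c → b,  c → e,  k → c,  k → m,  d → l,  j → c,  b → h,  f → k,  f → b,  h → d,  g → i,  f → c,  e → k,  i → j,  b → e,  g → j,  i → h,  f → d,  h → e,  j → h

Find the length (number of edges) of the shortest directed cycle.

3

For each vertex v, BFS finds the shortest path from v back to v.
The shortest such closed walk is k → c → e → k, length 3.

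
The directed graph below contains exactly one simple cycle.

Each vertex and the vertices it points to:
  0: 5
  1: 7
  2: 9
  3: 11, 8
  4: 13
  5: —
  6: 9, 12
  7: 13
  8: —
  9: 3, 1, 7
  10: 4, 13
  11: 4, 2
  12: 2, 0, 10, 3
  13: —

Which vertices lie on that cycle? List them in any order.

2, 3, 9, 11

DFS with gray/black marking from 9:
9 gray
  3 gray
    11 gray
      4 gray
        13 gray
        13 black
      4 black
      2 gray
        2→9: 9 is gray → back edge
Back edge closes the cycle 9 → 3 → 11 → 2 → 9; its vertices are {2, 3, 9, 11}.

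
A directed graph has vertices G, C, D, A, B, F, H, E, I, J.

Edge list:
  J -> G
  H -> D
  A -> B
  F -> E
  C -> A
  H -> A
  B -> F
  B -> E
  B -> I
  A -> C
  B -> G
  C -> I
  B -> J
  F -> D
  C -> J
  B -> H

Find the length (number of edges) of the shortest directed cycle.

For each vertex v, BFS finds the shortest path from v back to v.
The shortest such closed walk is A → C → A, length 2.

2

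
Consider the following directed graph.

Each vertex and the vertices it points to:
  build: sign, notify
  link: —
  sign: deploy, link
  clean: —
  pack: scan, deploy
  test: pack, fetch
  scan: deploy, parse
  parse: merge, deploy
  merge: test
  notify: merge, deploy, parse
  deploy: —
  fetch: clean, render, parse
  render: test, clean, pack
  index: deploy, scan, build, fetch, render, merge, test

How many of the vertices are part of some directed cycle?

7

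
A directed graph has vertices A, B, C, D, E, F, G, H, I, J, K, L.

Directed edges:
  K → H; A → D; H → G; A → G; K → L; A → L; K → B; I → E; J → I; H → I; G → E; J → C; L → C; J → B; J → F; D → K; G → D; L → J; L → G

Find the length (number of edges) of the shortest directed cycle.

4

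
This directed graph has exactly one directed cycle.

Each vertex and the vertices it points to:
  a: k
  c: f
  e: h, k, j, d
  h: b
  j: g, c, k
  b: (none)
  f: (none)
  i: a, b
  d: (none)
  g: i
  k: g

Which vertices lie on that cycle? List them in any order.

a, g, i, k

DFS with gray/black marking from k:
k gray
  g gray
    i gray
      a gray
        a→k: k is gray → back edge
Back edge closes the cycle k → g → i → a → k; its vertices are {a, g, i, k}.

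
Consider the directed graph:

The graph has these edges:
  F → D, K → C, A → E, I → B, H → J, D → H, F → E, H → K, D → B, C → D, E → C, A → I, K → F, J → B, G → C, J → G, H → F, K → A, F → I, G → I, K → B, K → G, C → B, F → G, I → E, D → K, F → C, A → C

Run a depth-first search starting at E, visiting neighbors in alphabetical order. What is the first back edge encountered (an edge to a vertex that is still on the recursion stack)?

F->C

DFS from E (visiting neighbors in alphabetical order); mark gray on enter, black on exit:
E gray
  C gray
    B gray
    B black
    D gray
      D→B: B black — skip
      H gray
        F gray
          F→C: C is gray → back edge
First back edge: F → C.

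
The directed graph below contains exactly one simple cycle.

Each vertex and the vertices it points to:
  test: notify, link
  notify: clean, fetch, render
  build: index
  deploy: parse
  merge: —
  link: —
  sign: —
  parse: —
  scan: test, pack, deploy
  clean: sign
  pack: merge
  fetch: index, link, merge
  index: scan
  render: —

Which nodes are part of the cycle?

DFS with gray/black marking from index:
index gray
  scan gray
    test gray
      notify gray
        clean gray
          sign gray
          sign black
        clean black
        fetch gray
          fetch→index: index is gray → back edge
Back edge closes the cycle index → scan → test → notify → fetch → index; its vertices are {scan, test, fetch, index, notify}.

scan, test, fetch, index, notify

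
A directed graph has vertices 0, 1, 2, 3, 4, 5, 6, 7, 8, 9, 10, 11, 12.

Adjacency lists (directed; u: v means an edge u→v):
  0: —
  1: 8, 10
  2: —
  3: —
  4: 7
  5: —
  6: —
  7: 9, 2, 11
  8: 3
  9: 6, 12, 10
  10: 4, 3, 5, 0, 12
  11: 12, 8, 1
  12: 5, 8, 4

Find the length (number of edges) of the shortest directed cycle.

For each vertex v, BFS finds the shortest path from v back to v.
The shortest such closed walk is 10 → 4 → 7 → 9 → 10, length 4.

4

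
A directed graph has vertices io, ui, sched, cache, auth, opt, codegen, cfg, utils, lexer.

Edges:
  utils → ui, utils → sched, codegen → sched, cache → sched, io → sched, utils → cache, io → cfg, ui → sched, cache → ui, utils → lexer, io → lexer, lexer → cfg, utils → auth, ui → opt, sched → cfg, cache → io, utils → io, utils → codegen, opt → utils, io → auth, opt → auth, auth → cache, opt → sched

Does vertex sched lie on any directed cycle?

No

sched lies on a cycle iff there is a path from sched back to itself.
Exploring from sched, it never reaches itself; equivalently, its strongly connected component is a singleton.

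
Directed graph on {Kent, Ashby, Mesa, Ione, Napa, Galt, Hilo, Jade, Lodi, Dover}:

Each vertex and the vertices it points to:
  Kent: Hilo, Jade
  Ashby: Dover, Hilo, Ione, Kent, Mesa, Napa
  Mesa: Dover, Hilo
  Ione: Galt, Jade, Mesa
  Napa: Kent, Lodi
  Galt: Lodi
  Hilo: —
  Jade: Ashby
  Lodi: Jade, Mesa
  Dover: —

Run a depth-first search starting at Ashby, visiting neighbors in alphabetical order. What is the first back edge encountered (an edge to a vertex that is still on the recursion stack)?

DFS from Ashby (visiting neighbors in alphabetical order); mark gray on enter, black on exit:
Ashby gray
  Dover gray
  Dover black
  Hilo gray
  Hilo black
  Ione gray
    Galt gray
      Lodi gray
        Jade gray
          Jade→Ashby: Ashby is gray → back edge
First back edge: Jade → Ashby.

Jade→Ashby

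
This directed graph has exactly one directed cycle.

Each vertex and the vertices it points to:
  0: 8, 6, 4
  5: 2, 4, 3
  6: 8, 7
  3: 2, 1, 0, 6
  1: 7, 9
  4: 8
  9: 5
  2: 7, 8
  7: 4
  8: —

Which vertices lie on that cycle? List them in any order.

DFS with gray/black marking from 5:
5 gray
  2 gray
    7 gray
      4 gray
        8 gray
        8 black
      4 black
    7 black
    2→8: 8 black — skip
  2 black
  5→4: 4 black — skip
  3 gray
    3→2: 2 black — skip
    1 gray
      1→7: 7 black — skip
      9 gray
        9→5: 5 is gray → back edge
Back edge closes the cycle 5 → 3 → 1 → 9 → 5; its vertices are {1, 3, 5, 9}.

1, 3, 5, 9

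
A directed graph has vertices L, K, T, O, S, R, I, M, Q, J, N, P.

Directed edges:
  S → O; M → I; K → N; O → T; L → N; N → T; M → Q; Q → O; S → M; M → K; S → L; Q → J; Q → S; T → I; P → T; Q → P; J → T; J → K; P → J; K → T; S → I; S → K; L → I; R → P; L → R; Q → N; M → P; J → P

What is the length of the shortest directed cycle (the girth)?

2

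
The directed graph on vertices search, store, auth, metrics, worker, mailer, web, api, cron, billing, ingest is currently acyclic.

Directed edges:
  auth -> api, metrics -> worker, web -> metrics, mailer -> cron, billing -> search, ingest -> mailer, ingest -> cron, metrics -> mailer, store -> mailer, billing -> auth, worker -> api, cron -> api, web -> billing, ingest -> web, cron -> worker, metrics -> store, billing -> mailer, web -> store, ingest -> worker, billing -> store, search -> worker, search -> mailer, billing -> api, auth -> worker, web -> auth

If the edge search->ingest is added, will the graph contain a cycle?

Yes

Adding search→ingest creates a cycle iff ingest can already reach search.
Path from ingest: ingest → web → billing → search.
So ingest → … → search → ingest is a cycle.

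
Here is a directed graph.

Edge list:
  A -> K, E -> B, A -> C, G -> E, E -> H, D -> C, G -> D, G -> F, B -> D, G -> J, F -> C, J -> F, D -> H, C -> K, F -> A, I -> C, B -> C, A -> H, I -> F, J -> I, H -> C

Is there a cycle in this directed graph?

No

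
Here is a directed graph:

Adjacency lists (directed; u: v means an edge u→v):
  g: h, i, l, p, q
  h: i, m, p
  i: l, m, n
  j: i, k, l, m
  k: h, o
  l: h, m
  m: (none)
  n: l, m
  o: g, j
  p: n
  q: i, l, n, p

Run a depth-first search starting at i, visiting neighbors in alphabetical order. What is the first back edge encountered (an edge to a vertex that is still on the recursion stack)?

h→i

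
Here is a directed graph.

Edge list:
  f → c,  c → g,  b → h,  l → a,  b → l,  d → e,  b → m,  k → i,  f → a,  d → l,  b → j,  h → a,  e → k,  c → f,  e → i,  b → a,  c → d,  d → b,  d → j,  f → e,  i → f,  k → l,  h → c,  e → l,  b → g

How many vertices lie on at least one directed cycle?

8

A vertex is on a directed cycle iff it belongs to a strongly connected component of size ≥ 2 (or has a self-loop).
The vertices on cycles are {b, c, d, e, f, h, i, k} — 8 in total.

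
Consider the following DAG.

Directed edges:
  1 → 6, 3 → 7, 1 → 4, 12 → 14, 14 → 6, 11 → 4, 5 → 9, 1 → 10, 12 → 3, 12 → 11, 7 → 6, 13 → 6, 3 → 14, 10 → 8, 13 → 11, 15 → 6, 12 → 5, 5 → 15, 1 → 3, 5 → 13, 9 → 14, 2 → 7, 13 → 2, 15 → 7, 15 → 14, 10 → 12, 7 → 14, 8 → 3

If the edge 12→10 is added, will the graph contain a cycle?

Yes

Adding 12→10 creates a cycle iff 10 can already reach 12.
Path from 10: 10 → 12.
So 10 → … → 12 → 10 is a cycle.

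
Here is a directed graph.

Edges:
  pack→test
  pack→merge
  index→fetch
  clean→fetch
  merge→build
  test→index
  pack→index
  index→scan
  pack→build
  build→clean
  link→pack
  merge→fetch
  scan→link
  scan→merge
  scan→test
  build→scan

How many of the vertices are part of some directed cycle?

A vertex is on a directed cycle iff it belongs to a strongly connected component of size ≥ 2 (or has a self-loop).
The vertices on cycles are {link, pack, scan, test, build, index, merge} — 7 in total.

7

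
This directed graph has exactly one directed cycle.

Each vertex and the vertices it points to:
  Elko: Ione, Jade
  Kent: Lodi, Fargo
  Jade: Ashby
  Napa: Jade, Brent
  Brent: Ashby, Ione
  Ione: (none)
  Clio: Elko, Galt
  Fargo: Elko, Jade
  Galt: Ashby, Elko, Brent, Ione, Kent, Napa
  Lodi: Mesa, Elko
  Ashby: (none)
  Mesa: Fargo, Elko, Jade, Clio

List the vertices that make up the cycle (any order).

Clio, Galt, Kent, Lodi, Mesa

DFS with gray/black marking from Clio:
Clio gray
  Elko gray
    Ione gray
    Ione black
    Jade gray
      Ashby gray
      Ashby black
    Jade black
  Elko black
  Galt gray
    Galt→Ashby: Ashby black — skip
    Galt→Elko: Elko black — skip
    Brent gray
      Brent→Ashby: Ashby black — skip
      Brent→Ione: Ione black — skip
    Brent black
    Galt→Ione: Ione black — skip
    Kent gray
      Lodi gray
        Mesa gray
          Fargo gray
            Fargo→Elko: Elko black — skip
            Fargo→Jade: Jade black — skip
          Fargo black
          Mesa→Elko: Elko black — skip
          Mesa→Jade: Jade black — skip
          Mesa→Clio: Clio is gray → back edge
Back edge closes the cycle Clio → Galt → Kent → Lodi → Mesa → Clio; its vertices are {Clio, Galt, Kent, Lodi, Mesa}.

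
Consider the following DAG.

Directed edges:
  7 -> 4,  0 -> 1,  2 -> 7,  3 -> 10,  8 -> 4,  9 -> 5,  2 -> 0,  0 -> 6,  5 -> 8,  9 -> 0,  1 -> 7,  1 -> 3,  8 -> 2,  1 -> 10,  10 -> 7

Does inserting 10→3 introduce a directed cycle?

Adding 10→3 creates a cycle iff 3 can already reach 10.
Path from 3: 3 → 10.
So 3 → … → 10 → 3 is a cycle.

Yes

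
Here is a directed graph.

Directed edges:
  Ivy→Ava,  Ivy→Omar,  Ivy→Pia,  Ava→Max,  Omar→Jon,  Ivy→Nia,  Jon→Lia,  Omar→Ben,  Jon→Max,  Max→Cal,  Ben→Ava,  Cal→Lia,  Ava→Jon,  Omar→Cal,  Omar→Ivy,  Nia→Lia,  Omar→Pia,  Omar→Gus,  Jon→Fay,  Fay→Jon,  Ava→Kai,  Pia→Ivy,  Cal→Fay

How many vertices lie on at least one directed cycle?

A vertex is on a directed cycle iff it belongs to a strongly connected component of size ≥ 2 (or has a self-loop).
The vertices on cycles are {Cal, Fay, Ivy, Jon, Max, Pia, Omar} — 7 in total.

7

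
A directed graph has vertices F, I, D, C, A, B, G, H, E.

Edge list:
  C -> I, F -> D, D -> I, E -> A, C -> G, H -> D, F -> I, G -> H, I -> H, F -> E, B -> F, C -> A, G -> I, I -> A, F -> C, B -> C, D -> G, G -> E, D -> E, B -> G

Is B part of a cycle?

B lies on a cycle iff there is a path from B back to itself.
Exploring from B, it never reaches itself; equivalently, its strongly connected component is a singleton.

No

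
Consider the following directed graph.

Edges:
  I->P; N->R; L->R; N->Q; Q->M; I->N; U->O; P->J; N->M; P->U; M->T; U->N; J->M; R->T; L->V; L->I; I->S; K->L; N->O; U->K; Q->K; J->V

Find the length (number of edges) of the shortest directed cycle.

5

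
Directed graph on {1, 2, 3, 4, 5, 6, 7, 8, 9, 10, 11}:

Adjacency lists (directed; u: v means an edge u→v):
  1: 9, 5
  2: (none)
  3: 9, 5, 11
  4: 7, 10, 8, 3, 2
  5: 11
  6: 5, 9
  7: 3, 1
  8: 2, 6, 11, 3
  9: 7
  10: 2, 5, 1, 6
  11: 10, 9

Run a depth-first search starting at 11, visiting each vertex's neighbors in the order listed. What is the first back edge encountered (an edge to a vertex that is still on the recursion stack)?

5->11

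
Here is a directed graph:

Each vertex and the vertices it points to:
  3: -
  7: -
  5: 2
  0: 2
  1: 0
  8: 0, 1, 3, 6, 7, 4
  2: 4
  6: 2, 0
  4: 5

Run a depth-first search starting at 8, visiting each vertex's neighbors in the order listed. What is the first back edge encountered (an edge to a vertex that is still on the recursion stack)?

DFS from 8 (visiting each vertex's neighbors in the order listed); mark gray on enter, black on exit:
8 gray
  0 gray
    2 gray
      4 gray
        5 gray
          5→2: 2 is gray → back edge
First back edge: 5 → 2.

5->2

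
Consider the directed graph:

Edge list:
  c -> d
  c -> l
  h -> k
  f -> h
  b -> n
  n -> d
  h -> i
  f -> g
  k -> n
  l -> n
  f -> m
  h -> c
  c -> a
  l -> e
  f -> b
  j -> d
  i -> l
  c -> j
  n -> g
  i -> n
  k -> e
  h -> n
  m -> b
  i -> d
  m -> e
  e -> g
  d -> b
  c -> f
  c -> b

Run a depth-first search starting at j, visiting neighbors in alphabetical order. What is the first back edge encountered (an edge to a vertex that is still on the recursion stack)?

n->d

DFS from j (visiting neighbors in alphabetical order); mark gray on enter, black on exit:
j gray
  d gray
    b gray
      n gray
        n→d: d is gray → back edge
First back edge: n → d.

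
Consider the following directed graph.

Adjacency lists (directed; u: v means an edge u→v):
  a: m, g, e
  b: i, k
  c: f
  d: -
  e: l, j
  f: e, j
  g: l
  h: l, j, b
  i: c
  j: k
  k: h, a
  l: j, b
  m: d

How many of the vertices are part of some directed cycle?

A vertex is on a directed cycle iff it belongs to a strongly connected component of size ≥ 2 (or has a self-loop).
The vertices on cycles are {a, b, c, e, f, g, h, i, j, k, l} — 11 in total.

11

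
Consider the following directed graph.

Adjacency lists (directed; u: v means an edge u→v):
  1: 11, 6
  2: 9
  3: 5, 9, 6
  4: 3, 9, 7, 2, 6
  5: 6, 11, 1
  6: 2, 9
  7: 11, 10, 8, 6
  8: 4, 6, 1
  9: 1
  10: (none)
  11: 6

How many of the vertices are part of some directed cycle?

8

A vertex is on a directed cycle iff it belongs to a strongly connected component of size ≥ 2 (or has a self-loop).
The vertices on cycles are {1, 2, 4, 6, 7, 8, 9, 11} — 8 in total.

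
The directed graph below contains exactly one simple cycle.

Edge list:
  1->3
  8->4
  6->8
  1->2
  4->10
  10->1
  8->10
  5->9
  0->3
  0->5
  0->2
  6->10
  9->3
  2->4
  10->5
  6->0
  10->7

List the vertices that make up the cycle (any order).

1, 2, 4, 10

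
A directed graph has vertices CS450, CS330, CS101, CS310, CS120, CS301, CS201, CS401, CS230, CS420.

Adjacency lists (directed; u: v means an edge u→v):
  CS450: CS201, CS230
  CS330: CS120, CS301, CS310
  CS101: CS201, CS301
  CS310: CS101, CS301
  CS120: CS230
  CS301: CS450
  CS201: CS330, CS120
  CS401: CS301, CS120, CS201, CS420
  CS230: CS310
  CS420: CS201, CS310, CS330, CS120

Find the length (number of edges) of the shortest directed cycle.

4

For each vertex v, BFS finds the shortest path from v back to v.
The shortest such closed walk is CS310 → CS101 → CS201 → CS330 → CS310, length 4.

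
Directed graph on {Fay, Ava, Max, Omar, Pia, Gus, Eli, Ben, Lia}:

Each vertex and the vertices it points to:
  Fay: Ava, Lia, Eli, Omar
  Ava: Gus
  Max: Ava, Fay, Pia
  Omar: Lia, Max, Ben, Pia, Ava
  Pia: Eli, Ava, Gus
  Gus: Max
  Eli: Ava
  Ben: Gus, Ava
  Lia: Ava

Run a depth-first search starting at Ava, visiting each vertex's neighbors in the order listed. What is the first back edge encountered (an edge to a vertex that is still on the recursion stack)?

DFS from Ava (visiting each vertex's neighbors in the order listed); mark gray on enter, black on exit:
Ava gray
  Gus gray
    Max gray
      Max→Ava: Ava is gray → back edge
First back edge: Max → Ava.

Max→Ava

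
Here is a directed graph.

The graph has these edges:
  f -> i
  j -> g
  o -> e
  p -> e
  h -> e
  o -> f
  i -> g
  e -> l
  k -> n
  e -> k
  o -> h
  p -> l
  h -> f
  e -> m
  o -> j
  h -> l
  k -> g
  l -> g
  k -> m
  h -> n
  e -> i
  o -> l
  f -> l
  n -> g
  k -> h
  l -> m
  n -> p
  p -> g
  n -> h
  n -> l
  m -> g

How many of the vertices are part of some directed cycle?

5

A vertex is on a directed cycle iff it belongs to a strongly connected component of size ≥ 2 (or has a self-loop).
The vertices on cycles are {e, h, k, n, p} — 5 in total.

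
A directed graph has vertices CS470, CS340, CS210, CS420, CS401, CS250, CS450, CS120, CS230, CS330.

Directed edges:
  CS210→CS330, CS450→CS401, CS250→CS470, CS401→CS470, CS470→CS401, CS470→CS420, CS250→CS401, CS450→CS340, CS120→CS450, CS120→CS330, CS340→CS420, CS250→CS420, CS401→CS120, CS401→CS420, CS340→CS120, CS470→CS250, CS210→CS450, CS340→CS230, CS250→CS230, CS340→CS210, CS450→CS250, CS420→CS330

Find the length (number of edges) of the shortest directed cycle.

2

For each vertex v, BFS finds the shortest path from v back to v.
The shortest such closed walk is CS250 → CS470 → CS250, length 2.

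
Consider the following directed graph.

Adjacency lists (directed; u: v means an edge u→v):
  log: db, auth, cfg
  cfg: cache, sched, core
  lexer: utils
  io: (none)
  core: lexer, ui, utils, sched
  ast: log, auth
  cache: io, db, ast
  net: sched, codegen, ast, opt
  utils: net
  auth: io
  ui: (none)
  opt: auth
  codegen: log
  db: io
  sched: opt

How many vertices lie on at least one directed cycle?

A vertex is on a directed cycle iff it belongs to a strongly connected component of size ≥ 2 (or has a self-loop).
The vertices on cycles are {ast, cfg, log, net, core, cache, lexer, utils, codegen} — 9 in total.

9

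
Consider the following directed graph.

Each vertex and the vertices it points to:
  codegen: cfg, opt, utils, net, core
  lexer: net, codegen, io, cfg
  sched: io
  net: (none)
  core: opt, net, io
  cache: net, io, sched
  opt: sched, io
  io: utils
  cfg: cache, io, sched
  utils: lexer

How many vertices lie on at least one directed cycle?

A vertex is on a directed cycle iff it belongs to a strongly connected component of size ≥ 2 (or has a self-loop).
The vertices on cycles are {io, cfg, opt, core, cache, lexer, sched, utils, codegen} — 9 in total.

9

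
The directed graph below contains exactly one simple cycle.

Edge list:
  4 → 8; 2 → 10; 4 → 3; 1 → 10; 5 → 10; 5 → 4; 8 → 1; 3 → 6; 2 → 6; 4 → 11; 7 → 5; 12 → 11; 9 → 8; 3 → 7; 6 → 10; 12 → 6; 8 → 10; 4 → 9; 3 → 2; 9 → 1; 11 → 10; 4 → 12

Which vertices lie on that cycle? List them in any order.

3, 4, 5, 7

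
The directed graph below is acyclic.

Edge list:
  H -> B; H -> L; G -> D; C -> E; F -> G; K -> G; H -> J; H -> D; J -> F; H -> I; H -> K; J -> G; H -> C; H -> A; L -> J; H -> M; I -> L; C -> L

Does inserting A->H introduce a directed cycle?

Yes

Adding A→H creates a cycle iff H can already reach A.
Path from H: H → A.
So H → … → A → H is a cycle.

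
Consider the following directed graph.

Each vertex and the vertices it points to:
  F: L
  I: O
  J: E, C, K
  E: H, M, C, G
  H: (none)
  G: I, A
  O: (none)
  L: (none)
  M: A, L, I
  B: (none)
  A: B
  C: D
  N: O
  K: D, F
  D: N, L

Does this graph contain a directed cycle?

DFS with white/gray/black marking, starting from A:
A gray
  B gray
  B black
A black
F gray
  L gray
  L black
F black
I gray
  O gray
  O black
I black
J gray
  E gray
    H gray
    H black
    M gray
      M→A: A black — skip
      M→L: L black — skip
      M→I: I black — skip
    M black
    C gray
      D gray
        N gray
          N→O: O black — skip
        N black
        D→L: L black — skip
      D black
    C black
    G gray
      G→I: I black — skip
      G→A: A black — skip
    G black
  E black
  J→C: C black — skip
  K gray
    K→D: D black — skip
    K→F: F black — skip
  K black
J black
Every edge goes to a white or black vertex — no back edge, so the graph is acyclic.

No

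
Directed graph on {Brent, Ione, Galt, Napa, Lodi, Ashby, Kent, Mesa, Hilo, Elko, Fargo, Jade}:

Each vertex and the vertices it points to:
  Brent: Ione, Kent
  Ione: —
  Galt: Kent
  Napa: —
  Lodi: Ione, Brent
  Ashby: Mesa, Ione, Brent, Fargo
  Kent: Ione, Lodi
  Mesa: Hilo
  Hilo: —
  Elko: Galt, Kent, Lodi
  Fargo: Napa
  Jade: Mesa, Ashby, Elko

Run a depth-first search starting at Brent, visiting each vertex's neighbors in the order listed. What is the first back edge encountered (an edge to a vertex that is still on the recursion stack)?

DFS from Brent (visiting each vertex's neighbors in the order listed); mark gray on enter, black on exit:
Brent gray
  Ione gray
  Ione black
  Kent gray
    Kent→Ione: Ione black — skip
    Lodi gray
      Lodi→Ione: Ione black — skip
      Lodi→Brent: Brent is gray → back edge
First back edge: Lodi → Brent.

Lodi->Brent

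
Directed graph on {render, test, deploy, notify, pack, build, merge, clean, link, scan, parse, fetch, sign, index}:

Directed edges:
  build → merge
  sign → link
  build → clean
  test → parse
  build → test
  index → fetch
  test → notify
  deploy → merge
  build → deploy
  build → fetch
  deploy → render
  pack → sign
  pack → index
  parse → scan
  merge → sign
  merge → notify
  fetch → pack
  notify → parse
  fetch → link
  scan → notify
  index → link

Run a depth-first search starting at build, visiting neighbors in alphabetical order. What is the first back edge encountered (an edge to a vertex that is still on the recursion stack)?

scan→notify

DFS from build (visiting neighbors in alphabetical order); mark gray on enter, black on exit:
build gray
  clean gray
  clean black
  deploy gray
    merge gray
      notify gray
        parse gray
          scan gray
            scan→notify: notify is gray → back edge
First back edge: scan → notify.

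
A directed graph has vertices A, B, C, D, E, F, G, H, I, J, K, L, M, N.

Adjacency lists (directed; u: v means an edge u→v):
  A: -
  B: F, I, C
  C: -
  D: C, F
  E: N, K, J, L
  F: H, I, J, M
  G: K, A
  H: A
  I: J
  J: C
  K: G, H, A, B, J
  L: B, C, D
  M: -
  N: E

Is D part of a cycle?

No

D lies on a cycle iff there is a path from D back to itself.
Exploring from D, it never reaches itself; equivalently, its strongly connected component is a singleton.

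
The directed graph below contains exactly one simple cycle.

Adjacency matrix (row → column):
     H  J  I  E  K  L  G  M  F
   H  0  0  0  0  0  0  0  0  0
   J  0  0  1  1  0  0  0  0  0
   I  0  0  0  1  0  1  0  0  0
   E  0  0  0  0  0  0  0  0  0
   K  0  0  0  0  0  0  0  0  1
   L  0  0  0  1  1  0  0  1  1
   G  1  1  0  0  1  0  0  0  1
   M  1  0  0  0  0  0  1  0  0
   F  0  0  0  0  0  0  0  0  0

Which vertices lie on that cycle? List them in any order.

G, I, J, L, M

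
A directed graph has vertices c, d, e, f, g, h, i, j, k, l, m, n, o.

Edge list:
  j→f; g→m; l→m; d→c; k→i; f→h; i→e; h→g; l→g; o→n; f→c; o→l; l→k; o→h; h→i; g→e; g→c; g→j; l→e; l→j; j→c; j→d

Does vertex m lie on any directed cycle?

No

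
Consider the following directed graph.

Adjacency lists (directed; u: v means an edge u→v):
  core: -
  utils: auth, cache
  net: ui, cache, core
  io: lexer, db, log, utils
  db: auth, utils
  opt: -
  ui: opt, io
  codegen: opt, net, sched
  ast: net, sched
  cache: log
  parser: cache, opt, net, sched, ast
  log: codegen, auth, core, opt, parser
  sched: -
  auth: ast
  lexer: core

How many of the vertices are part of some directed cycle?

11

A vertex is on a directed cycle iff it belongs to a strongly connected component of size ≥ 2 (or has a self-loop).
The vertices on cycles are {db, io, ui, ast, log, net, auth, cache, utils, parser, codegen} — 11 in total.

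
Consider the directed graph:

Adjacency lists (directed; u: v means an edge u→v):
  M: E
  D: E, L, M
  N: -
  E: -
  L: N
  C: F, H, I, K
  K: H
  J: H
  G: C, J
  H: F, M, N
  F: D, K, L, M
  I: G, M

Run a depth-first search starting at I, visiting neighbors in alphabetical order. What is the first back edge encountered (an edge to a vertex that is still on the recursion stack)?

DFS from I (visiting neighbors in alphabetical order); mark gray on enter, black on exit:
I gray
  G gray
    C gray
      F gray
        D gray
          E gray
          E black
          L gray
            N gray
            N black
          L black
          M gray
            M→E: E black — skip
          M black
        D black
        K gray
          H gray
            H→F: F is gray → back edge
First back edge: H → F.

H->F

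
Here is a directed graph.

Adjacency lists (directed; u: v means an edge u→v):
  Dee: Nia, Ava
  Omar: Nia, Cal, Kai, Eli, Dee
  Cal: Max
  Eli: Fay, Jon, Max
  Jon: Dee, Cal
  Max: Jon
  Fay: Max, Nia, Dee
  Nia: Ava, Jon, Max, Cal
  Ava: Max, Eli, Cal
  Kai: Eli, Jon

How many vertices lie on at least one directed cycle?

8

A vertex is on a directed cycle iff it belongs to a strongly connected component of size ≥ 2 (or has a self-loop).
The vertices on cycles are {Ava, Cal, Dee, Eli, Fay, Jon, Max, Nia} — 8 in total.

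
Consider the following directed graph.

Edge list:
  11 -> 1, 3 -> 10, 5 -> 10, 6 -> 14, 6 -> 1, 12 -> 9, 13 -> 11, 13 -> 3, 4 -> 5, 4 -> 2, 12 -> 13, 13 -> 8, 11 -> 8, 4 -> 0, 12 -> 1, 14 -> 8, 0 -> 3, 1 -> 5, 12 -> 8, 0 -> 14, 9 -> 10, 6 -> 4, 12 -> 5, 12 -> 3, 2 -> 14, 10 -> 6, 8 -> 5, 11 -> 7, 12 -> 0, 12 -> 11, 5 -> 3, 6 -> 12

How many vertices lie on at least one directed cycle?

14

A vertex is on a directed cycle iff it belongs to a strongly connected component of size ≥ 2 (or has a self-loop).
The vertices on cycles are {0, 1, 2, 3, 4, 5, 6, 8, 9, 10, 11, 12, 13, 14} — 14 in total.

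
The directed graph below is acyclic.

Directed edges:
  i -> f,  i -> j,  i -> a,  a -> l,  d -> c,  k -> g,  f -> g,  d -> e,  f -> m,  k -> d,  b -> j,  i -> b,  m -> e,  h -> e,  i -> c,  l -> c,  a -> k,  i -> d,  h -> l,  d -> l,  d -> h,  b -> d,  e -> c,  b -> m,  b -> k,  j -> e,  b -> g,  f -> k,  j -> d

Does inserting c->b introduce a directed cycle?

Yes

Adding c→b creates a cycle iff b can already reach c.
Path from b: b → d → c.
So b → … → c → b is a cycle.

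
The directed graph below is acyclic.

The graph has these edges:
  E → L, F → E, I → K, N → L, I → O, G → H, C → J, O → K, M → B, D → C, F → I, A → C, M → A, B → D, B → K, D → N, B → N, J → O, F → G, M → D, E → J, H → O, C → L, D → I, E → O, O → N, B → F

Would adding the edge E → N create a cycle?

Adding E→N creates a cycle iff N can already reach E.
Explore from N: no path reaches E. The graph stays acyclic.

No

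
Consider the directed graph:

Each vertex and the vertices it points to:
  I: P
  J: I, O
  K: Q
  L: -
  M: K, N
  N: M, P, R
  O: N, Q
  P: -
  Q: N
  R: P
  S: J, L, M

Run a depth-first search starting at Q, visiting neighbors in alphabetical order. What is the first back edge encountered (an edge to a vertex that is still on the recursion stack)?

DFS from Q (visiting neighbors in alphabetical order); mark gray on enter, black on exit:
Q gray
  N gray
    M gray
      K gray
        K→Q: Q is gray → back edge
First back edge: K → Q.

K→Q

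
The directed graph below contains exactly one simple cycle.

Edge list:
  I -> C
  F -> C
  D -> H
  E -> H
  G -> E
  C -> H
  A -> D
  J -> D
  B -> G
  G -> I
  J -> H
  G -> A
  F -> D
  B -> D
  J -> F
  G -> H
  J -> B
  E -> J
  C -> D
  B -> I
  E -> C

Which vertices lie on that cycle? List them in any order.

DFS with gray/black marking from J:
J gray
  D gray
    H gray
    H black
  D black
  J→H: H black — skip
  F gray
    C gray
      C→H: H black — skip
      C→D: D black — skip
    C black
    F→D: D black — skip
  F black
  B gray
    G gray
      E gray
        E→C: C black — skip
        E→J: J is gray → back edge
Back edge closes the cycle J → B → G → E → J; its vertices are {B, E, G, J}.

B, E, G, J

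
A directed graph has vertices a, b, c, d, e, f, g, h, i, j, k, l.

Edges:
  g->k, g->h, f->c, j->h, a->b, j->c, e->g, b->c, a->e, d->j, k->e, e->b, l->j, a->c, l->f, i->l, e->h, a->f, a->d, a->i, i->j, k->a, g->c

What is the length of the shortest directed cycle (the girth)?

3

For each vertex v, BFS finds the shortest path from v back to v.
The shortest such closed walk is e → g → k → e, length 3.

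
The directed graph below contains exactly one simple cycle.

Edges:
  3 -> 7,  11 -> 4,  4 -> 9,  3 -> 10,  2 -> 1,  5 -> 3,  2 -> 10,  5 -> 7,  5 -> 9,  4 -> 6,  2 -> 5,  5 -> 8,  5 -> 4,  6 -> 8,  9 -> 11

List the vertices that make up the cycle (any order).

4, 9, 11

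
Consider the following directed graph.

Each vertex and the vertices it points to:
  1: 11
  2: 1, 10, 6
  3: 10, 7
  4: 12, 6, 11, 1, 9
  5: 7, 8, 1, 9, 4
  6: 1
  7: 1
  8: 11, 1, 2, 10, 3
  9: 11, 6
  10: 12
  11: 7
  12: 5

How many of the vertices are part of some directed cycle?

10

A vertex is on a directed cycle iff it belongs to a strongly connected component of size ≥ 2 (or has a self-loop).
The vertices on cycles are {1, 2, 3, 4, 5, 7, 8, 10, 11, 12} — 10 in total.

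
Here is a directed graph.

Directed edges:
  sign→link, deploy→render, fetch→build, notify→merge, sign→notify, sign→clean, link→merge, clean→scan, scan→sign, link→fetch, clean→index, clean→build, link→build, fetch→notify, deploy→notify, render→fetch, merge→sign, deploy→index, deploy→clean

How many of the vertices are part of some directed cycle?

7

A vertex is on a directed cycle iff it belongs to a strongly connected component of size ≥ 2 (or has a self-loop).
The vertices on cycles are {link, scan, sign, clean, fetch, merge, notify} — 7 in total.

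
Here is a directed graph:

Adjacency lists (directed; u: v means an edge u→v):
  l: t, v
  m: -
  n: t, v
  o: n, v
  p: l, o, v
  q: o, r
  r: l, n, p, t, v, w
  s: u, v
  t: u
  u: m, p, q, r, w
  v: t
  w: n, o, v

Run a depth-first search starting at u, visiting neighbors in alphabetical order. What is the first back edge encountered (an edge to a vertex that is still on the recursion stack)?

t->u

DFS from u (visiting neighbors in alphabetical order); mark gray on enter, black on exit:
u gray
  m gray
  m black
  p gray
    l gray
      t gray
        t→u: u is gray → back edge
First back edge: t → u.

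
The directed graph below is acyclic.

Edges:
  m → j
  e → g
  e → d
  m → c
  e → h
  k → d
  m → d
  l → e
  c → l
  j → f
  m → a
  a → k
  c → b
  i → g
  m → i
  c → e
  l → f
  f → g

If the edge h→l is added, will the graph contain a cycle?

Yes

Adding h→l creates a cycle iff l can already reach h.
Path from l: l → e → h.
So l → … → h → l is a cycle.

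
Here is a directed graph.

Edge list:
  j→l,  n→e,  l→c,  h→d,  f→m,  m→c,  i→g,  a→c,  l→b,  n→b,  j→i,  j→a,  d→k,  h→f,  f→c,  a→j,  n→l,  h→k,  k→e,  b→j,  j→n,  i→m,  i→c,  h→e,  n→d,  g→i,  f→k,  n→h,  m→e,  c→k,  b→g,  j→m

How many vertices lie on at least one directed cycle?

7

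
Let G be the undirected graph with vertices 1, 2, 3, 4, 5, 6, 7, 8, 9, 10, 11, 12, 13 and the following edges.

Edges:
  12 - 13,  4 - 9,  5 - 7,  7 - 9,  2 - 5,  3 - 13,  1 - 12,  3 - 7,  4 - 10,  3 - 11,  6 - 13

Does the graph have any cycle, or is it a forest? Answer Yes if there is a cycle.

DFS, tracking each vertex's parent; an edge to a visited non-parent vertex closes a cycle.
Start from 12:
visit 12 (parent –)
  visit 1 (parent 12)
    1–12: parent, skip
  visit 13 (parent 12)
    13–12: parent, skip
    visit 3 (parent 13)
      3–13: parent, skip
      visit 7 (parent 3)
        visit 9 (parent 7)
          9–7: parent, skip
          visit 4 (parent 9)
            4–9: parent, skip
            visit 10 (parent 4)
              10–4: parent, skip
        visit 5 (parent 7)
          5–7: parent, skip
          visit 2 (parent 5)
            2–5: parent, skip
        7–3: parent, skip
      visit 11 (parent 3)
        11–3: parent, skip
    visit 6 (parent 13)
      6–13: parent, skip
visit 8 (parent –)
No non-parent visited neighbor found — the graph is a forest.

No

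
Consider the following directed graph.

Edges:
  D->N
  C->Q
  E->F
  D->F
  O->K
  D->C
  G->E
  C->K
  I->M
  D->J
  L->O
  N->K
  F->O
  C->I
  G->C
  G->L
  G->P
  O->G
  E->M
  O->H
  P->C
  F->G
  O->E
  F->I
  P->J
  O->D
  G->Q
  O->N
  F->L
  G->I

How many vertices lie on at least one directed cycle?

6

A vertex is on a directed cycle iff it belongs to a strongly connected component of size ≥ 2 (or has a self-loop).
The vertices on cycles are {D, E, F, G, L, O} — 6 in total.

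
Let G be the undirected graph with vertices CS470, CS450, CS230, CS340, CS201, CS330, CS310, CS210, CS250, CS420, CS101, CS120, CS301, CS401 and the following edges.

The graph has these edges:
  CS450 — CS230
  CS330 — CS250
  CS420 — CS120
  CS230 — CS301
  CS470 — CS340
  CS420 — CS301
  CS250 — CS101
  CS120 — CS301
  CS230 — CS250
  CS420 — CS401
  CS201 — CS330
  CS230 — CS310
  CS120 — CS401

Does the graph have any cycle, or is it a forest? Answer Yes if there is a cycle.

DFS, tracking each vertex's parent; an edge to a visited non-parent vertex closes a cycle.
Start from CS230:
visit CS230 (parent –)
  visit CS450 (parent CS230)
    CS450–CS230: parent, skip
  visit CS301 (parent CS230)
    visit CS420 (parent CS301)
      CS420–CS301: parent, skip
      visit CS401 (parent CS420)
        CS401–CS420: parent, skip
        visit CS120 (parent CS401)
          CS120–CS420: CS420 visited and ≠ parent → cycle
Cycle: CS420 – CS401 – CS120 – CS420.

Yes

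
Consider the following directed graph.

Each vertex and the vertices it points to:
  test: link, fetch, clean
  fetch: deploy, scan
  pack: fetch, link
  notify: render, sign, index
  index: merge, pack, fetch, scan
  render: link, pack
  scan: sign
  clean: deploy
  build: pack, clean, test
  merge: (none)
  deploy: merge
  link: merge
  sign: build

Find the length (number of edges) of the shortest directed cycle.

5

For each vertex v, BFS finds the shortest path from v back to v.
The shortest such closed walk is sign → build → pack → fetch → scan → sign, length 5.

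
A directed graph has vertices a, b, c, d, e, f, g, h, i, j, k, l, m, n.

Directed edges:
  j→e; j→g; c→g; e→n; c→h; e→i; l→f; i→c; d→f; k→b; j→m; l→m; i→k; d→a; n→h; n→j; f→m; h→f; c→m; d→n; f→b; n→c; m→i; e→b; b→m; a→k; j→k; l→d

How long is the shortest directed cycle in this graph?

3

For each vertex v, BFS finds the shortest path from v back to v.
The shortest such closed walk is n → j → e → n, length 3.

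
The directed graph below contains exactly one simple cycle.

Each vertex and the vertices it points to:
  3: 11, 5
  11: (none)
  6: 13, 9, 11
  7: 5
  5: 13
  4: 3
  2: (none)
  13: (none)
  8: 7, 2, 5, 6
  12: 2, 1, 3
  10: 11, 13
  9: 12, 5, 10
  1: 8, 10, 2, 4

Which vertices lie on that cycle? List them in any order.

1, 6, 8, 9, 12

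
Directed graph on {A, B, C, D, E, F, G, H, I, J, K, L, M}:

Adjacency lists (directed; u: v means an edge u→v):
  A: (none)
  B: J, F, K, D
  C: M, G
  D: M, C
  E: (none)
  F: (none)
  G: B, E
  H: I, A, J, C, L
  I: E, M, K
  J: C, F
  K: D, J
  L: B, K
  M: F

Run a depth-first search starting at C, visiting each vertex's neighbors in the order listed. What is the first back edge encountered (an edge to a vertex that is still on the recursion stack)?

J→C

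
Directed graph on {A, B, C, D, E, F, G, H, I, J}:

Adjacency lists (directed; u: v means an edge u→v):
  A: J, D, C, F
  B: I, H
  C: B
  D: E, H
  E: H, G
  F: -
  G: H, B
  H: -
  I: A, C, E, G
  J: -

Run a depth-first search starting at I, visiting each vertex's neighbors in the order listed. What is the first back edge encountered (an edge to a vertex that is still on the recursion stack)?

DFS from I (visiting each vertex's neighbors in the order listed); mark gray on enter, black on exit:
I gray
  A gray
    J gray
    J black
    D gray
      E gray
        H gray
        H black
        G gray
          G→H: H black — skip
          B gray
            B→I: I is gray → back edge
First back edge: B → I.

B->I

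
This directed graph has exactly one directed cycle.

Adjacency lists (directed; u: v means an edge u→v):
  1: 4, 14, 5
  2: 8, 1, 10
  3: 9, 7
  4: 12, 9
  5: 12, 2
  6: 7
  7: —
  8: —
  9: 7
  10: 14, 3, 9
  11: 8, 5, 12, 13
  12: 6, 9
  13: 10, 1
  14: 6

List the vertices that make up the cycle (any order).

DFS with gray/black marking from 5:
5 gray
  12 gray
    6 gray
      7 gray
      7 black
    6 black
    9 gray
      9→7: 7 black — skip
    9 black
  12 black
  2 gray
    8 gray
    8 black
    1 gray
      4 gray
        4→12: 12 black — skip
        4→9: 9 black — skip
      4 black
      14 gray
        14→6: 6 black — skip
      14 black
      1→5: 5 is gray → back edge
Back edge closes the cycle 5 → 2 → 1 → 5; its vertices are {1, 2, 5}.

1, 2, 5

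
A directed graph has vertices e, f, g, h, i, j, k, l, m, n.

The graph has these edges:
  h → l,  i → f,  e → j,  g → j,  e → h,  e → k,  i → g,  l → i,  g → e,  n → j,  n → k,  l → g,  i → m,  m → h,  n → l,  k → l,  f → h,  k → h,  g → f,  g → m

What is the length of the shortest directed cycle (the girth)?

4

For each vertex v, BFS finds the shortest path from v back to v.
The shortest such closed walk is l → g → f → h → l, length 4.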